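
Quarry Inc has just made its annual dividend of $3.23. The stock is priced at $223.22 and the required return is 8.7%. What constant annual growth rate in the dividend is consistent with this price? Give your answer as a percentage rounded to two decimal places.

P = D₀(1+g)/(r−g) ⇒ P(r−g) = D₀(1+g) ⇒ g(P+D₀) = P·r − D₀
g = (P·r − D₀)/(P + D₀) = ($223.22×0.087 − $3.23) / ($223.22 + $3.23) = 0.071495

7.15%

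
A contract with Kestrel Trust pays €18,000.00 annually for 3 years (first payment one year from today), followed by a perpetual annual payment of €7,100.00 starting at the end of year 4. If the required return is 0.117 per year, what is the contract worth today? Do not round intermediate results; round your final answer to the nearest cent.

PV of 3-year annuity: €18,000.00 × [1 − (1+0.117)^−3] / 0.117 = 43456.81709
Perpetuity value at year 3: €7,100.00 / 0.117 = 60683.76068
PV of perpetuity: 60683.76068 / (1+0.117)^3 = 43542.46061
Total PV = 43456.81709 + 43542.46061 = 86999.27770

€86999.28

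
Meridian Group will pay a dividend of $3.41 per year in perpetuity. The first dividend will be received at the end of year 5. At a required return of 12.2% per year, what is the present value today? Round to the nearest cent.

$17.64

Value at end of year 4: C / r = $3.41 / 0.122 = $27.9508
Discount to today: PV = $27.9508 / (1 + 0.122)^4 = $27.9508 / 1.584789 = $17.64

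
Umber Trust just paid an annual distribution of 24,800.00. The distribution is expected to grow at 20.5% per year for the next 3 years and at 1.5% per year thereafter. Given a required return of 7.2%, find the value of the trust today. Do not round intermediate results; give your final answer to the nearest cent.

721655.15

D_1 = 29884.00000
D_2 = 36010.22000
D_3 = 43392.31510
Terminal value at year 3: TV = D_3×(1+g_2)/(r−g_2) = 44043.19983/0.057 = 772687.71625
P_0 = D_1/(1+r)^1 + D_2/(1+r)^2 + D_3/(1+r)^3 + TV/(1+r)^3
    = 27876.86567 + 31335.46934 + 35223.17216 + 627219.64462 = 721655.15180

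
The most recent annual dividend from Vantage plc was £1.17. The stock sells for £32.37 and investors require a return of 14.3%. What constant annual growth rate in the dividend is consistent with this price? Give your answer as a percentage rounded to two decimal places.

10.31%

P = D₀(1+g)/(r−g) ⇒ P(r−g) = D₀(1+g) ⇒ g(P+D₀) = P·r − D₀
g = (P·r − D₀)/(P + D₀) = (£32.37×0.143 − £1.17) / (£32.37 + £1.17) = 0.103128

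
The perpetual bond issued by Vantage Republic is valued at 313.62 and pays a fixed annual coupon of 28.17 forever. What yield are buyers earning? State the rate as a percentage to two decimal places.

P = C/r ⇒ r = C/P = 28.17/313.62 = 0.089822

8.98%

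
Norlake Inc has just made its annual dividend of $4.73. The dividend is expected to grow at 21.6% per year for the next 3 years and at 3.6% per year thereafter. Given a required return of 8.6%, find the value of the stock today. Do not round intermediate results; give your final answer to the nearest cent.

D_1 = 5.75168
D_2 = 6.99404
D_3 = 8.50476
Terminal value at year 3: TV = D_3×(1+g_2)/(r−g_2) = 8.81093/0.05 = 176.21855
P_0 = D_1/(1+r)^1 + D_2/(1+r)^2 + D_3/(1+r)^3 + TV/(1+r)^3
    = 5.29621 + 5.93019 + 6.64007 + 137.58217 = 155.44863

$155.45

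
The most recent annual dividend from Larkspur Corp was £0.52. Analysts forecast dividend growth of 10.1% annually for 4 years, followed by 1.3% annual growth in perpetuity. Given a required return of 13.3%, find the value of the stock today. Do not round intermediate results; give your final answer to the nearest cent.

£5.85

D_1 = 0.57252
D_2 = 0.63034
D_3 = 0.69401
D_4 = 0.76410
Terminal value at year 4: TV = D_4×(1+g_2)/(r−g_2) = 0.77404/0.12 = 6.45031
P_0 = D_1/(1+r)^1 + D_2/(1+r)^2 + D_3/(1+r)^3 + D_4/(1+r)^4 + TV/(1+r)^4
    = 0.50531 + 0.49104 + 0.47717 + 0.46370 + 3.91436 = 5.85159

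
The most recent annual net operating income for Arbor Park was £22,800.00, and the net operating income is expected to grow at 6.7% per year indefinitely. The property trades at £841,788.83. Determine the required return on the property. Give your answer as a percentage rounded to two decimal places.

9.59%

D₁ = £22,800.00 × 1.067 = £24,327.6000
P = D₁/(r − g) ⇒ r = D₁/P + g = £24,327.6000/£841,788.83 + 0.067 = 0.028900 + 0.067 = 0.095900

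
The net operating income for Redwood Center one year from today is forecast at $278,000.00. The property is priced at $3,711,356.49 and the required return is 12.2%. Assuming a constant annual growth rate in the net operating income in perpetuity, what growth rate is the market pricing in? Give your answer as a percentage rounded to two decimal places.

4.71%

P = D₁/(r−g) ⇒ g = r − D₁/P = 0.122 − $278,000.00/$3,711,356.49 = 0.047095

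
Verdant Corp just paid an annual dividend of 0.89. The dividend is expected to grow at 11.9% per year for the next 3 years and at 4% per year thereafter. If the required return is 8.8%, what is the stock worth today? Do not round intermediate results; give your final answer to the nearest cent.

23.80

D_1 = 0.99591
D_2 = 1.11442
D_3 = 1.24704
Terminal value at year 3: TV = D_3×(1+g_2)/(r−g_2) = 1.29692/0.048 = 27.01919
P_0 = D_1/(1+r)^1 + D_2/(1+r)^2 + D_3/(1+r)^3 + TV/(1+r)^3
    = 0.91536 + 0.94144 + 0.96826 + 20.97904 = 23.80410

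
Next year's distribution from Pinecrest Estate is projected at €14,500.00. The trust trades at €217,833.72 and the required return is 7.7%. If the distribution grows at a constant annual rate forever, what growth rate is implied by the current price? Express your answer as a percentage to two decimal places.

1.04%

P = D₁/(r−g) ⇒ g = r − D₁/P = 0.077 − €14,500.00/€217,833.72 = 0.010435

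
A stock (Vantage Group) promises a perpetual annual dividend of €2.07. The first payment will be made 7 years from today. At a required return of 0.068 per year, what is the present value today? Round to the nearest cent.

Value at end of year 6: C / r = €2.07 / 0.068 = €30.4412
Discount to today: PV = €30.4412 / (1 + 0.068)^6 = €30.4412 / 1.483978 = €20.51

€20.51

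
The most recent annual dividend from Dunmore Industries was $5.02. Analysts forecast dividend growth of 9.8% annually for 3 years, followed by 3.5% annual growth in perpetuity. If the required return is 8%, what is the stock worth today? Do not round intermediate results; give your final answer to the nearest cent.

D_1 = 5.51196
D_2 = 6.05213
D_3 = 6.64524
Terminal value at year 3: TV = D_3×(1+g_2)/(r−g_2) = 6.87782/0.045 = 152.84054
P_0 = D_1/(1+r)^1 + D_2/(1+r)^2 + D_3/(1+r)^3 + TV/(1+r)^3
    = 5.10367 + 5.18873 + 5.27521 + 121.32975 = 136.89735

$136.90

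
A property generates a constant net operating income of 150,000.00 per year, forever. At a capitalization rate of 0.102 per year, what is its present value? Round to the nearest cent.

1470588.24

Level perpetuity: PV = C / r = 150,000.00 / 0.102 = 1,470,588.24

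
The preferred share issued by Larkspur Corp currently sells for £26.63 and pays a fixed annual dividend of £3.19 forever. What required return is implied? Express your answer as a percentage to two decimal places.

11.98%

P = C/r ⇒ r = C/P = £3.19/£26.63 = 0.119790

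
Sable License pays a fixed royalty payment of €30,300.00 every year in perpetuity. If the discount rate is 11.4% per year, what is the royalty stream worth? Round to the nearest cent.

€265789.47

Level perpetuity: PV = C / r = €30,300.00 / 0.114 = €265,789.47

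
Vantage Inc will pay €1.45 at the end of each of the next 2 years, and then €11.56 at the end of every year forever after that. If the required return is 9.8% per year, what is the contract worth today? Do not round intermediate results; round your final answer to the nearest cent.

PV of 2-year annuity: €1.45 × [1 − (1+0.098)^−2] / 0.098 = 2.52330
Perpetuity value at year 2: €11.56 / 0.098 = 117.95918
PV of perpetuity: 117.95918 / (1+0.098)^2 = 97.84240
Total PV = 2.52330 + 97.84240 = 100.36570

€100.37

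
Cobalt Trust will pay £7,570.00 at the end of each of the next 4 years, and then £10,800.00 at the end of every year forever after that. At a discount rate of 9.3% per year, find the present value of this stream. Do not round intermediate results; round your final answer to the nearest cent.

£105733.27

PV of 4-year annuity: £7,570.00 × [1 − (1+0.093)^−4] / 0.093 = 24364.05277
Perpetuity value at year 4: £10,800.00 / 0.093 = 116129.03226
PV of perpetuity: 116129.03226 / (1+0.093)^4 = 81369.22117
Total PV = 24364.05277 + 81369.22117 = 105733.27394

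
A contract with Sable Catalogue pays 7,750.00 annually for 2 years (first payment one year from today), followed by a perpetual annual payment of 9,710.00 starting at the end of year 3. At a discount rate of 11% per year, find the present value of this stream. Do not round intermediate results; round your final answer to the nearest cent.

84916.18

PV of 2-year annuity: 7,750.00 × [1 − (1+0.11)^−2] / 0.11 = 13272.05584
Perpetuity value at year 2: 9,710.00 / 0.11 = 88272.72727
PV of perpetuity: 88272.72727 / (1+0.11)^2 = 71644.12570
Total PV = 13272.05584 + 71644.12570 = 84916.18154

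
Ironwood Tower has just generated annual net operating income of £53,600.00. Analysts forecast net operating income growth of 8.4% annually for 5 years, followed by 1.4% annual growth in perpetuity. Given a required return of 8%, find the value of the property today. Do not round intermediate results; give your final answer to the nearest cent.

£1109846.65

D_1 = 58102.40000
D_2 = 62983.00160
D_3 = 68273.57373
D_4 = 74008.55393
D_5 = 80225.27246
Terminal value at year 5: TV = D_5×(1+g_2)/(r−g_2) = 81348.42627/0.066 = 1232551.91322
P_0 = D_1/(1+r)^1 + D_2/(1+r)^2 + D_3/(1+r)^3 + D_4/(1+r)^4 + D_5/(1+r)^5 + TV/(1+r)^5
    = 53798.51852 + 53997.77229 + 54197.76404 + 54398.49650 + 54599.97241 + 838854.12161 = 1109846.64537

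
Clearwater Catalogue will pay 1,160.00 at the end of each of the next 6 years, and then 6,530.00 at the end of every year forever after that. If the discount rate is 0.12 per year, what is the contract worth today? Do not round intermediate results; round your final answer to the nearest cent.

PV of 6-year annuity: 1,160.00 × [1 − (1+0.12)^−6] / 0.12 = 4769.23250
Perpetuity value at year 6: 6,530.00 / 0.12 = 54416.66667
PV of perpetuity: 54416.66667 / (1+0.12)^6 = 27569.17684
Total PV = 4769.23250 + 27569.17684 = 32338.40934

32338.41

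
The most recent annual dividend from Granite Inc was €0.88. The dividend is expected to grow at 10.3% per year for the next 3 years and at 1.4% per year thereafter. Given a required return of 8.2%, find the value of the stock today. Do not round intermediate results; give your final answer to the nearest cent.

€16.65

D_1 = 0.97064
D_2 = 1.07062
D_3 = 1.18089
Terminal value at year 3: TV = D_3×(1+g_2)/(r−g_2) = 1.19742/0.068 = 17.60914
P_0 = D_1/(1+r)^1 + D_2/(1+r)^2 + D_3/(1+r)^3 + TV/(1+r)^3
    = 0.89708 + 0.91449 + 0.93224 + 13.90133 = 16.64514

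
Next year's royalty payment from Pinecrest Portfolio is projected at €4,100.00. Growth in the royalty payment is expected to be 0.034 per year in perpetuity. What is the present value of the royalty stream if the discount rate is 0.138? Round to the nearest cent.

Growing perpetuity: P = D₁ / (r − g) = €4,100.0000 / (0.138 − 0.034) = €39,423.08

€39423.08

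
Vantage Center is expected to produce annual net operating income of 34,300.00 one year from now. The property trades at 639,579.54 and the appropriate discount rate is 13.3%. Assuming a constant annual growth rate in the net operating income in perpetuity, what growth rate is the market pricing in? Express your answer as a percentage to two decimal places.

7.94%

P = D₁/(r−g) ⇒ g = r − D₁/P = 0.133 − 34,300.00/639,579.54 = 0.079371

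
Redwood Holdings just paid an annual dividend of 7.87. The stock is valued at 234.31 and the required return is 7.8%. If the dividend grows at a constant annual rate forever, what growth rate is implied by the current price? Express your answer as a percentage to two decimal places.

P = D₀(1+g)/(r−g) ⇒ P(r−g) = D₀(1+g) ⇒ g(P+D₀) = P·r − D₀
g = (P·r − D₀)/(P + D₀) = (234.31×0.078 − 7.87) / (234.31 + 7.87) = 0.042969

4.30%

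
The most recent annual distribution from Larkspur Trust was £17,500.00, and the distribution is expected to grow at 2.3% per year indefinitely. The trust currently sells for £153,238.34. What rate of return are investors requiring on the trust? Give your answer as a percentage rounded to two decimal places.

13.98%

D₁ = £17,500.00 × 1.023 = £17,902.5000
P = D₁/(r − g) ⇒ r = D₁/P + g = £17,902.5000/£153,238.34 + 0.023 = 0.116828 + 0.023 = 0.139828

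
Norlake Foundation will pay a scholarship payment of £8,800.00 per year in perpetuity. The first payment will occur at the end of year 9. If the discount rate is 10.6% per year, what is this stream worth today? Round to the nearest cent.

Value at end of year 8: C / r = £8,800.00 / 0.106 = £83,018.8679
Discount to today: PV = £83,018.8679 / (1 + 0.106)^8 = £83,018.8679 / 2.238933 = £37,079.66

£37079.66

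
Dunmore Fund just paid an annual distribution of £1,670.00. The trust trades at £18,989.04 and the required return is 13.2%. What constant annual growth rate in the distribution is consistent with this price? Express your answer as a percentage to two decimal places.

4.05%

P = D₀(1+g)/(r−g) ⇒ P(r−g) = D₀(1+g) ⇒ g(P+D₀) = P·r − D₀
g = (P·r − D₀)/(P + D₀) = (£18,989.04×0.132 − £1,670.00) / (£18,989.04 + £1,670.00) = 0.040493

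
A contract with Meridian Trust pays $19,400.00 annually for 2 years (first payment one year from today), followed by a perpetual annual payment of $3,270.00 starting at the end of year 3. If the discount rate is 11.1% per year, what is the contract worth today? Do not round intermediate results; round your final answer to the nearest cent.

PV of 2-year annuity: $19,400.00 × [1 − (1+0.111)^−2] / 0.111 = 33178.88945
Perpetuity value at year 2: $3,270.00 / 0.111 = 29459.45946
PV of perpetuity: 29459.45946 / (1+0.111)^2 = 23866.93531
Total PV = 33178.88945 + 23866.93531 = 57045.82476

$57045.82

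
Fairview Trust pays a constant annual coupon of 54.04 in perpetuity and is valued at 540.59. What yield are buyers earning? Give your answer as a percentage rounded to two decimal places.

10.00%

P = C/r ⇒ r = C/P = 54.04/540.59 = 0.099965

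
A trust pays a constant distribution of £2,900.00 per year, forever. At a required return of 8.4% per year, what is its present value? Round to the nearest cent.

Level perpetuity: PV = C / r = £2,900.00 / 0.084 = £34,523.81

£34523.81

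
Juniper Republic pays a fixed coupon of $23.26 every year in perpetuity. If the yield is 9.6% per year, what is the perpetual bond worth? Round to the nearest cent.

Level perpetuity: PV = C / r = $23.26 / 0.096 = $242.29

$242.29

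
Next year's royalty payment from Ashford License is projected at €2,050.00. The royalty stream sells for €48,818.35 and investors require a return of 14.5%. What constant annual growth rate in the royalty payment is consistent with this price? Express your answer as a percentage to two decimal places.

P = D₁/(r−g) ⇒ g = r − D₁/P = 0.145 − €2,050.00/€48,818.35 = 0.103008

10.30%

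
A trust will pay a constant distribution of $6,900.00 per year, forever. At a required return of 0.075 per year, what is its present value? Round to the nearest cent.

Level perpetuity: PV = C / r = $6,900.00 / 0.075 = $92,000.00

$92000.00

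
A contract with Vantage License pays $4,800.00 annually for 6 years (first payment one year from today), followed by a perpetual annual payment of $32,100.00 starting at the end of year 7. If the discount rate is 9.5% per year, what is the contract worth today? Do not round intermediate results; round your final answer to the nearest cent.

PV of 6-year annuity: $4,800.00 × [1 − (1+0.095)^−6] / 0.095 = 21215.16180
Perpetuity value at year 6: $32,100.00 / 0.095 = 337894.73684
PV of perpetuity: 337894.73684 / (1+0.095)^6 = 196018.34228
Total PV = 21215.16180 + 196018.34228 = 217233.50408

$217233.50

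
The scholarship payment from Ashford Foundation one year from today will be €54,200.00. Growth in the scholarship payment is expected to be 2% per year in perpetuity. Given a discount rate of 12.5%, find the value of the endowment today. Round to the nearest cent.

Growing perpetuity: P = D₁ / (r − g) = €54,200.0000 / (0.125 − 0.02) = €516,190.48

€516190.48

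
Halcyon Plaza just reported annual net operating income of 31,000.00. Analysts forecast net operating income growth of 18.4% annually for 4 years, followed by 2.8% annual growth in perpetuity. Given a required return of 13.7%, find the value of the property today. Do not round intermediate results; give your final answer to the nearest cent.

D_1 = 36704.00000
D_2 = 43457.53600
D_3 = 51453.72262
D_4 = 60921.20759
Terminal value at year 4: TV = D_4×(1+g_2)/(r−g_2) = 62627.00140/0.109 = 574559.64586
P_0 = D_1/(1+r)^1 + D_2/(1+r)^2 + D_3/(1+r)^3 + D_4/(1+r)^4 + TV/(1+r)^4
    = 32281.44239 + 33615.85558 + 35005.42920 + 36452.44343 + 343790.01691 = 481145.18752

481145.19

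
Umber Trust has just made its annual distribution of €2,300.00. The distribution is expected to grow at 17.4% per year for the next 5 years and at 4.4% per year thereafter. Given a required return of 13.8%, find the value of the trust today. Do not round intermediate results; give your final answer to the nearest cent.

€42487.52

D_1 = 2700.20000
D_2 = 3170.03480
D_3 = 3721.62086
D_4 = 4369.18288
D_5 = 5129.42071
Terminal value at year 5: TV = D_5×(1+g_2)/(r−g_2) = 5355.11522/0.094 = 56969.31082
P_0 = D_1/(1+r)^1 + D_2/(1+r)^2 + D_3/(1+r)^3 + D_4/(1+r)^4 + D_5/(1+r)^5 + TV/(1+r)^5
    = 2372.75923 + 2447.82015 + 2525.25559 + 2605.14065 + 2687.55283 + 29848.99102 = 42487.51947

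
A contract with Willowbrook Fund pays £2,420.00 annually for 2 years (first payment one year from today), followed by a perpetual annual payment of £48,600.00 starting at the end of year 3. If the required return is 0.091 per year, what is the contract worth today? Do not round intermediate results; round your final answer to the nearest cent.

£452940.23

PV of 2-year annuity: £2,420.00 × [1 − (1+0.091)^−2] / 0.091 = 4251.28184
Perpetuity value at year 2: £48,600.00 / 0.091 = 534065.93407
PV of perpetuity: 534065.93407 / (1+0.091)^2 = 448688.95166
Total PV = 4251.28184 + 448688.95166 = 452940.23350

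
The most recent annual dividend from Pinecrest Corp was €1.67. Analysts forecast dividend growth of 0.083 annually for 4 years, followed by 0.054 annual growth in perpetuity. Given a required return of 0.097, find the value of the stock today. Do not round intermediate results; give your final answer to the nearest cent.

D_1 = 1.80861
D_2 = 1.95872
D_3 = 2.12130
D_4 = 2.29737
Terminal value at year 4: TV = D_4×(1+g_2)/(r−g_2) = 2.42142/0.043 = 56.31219
P_0 = D_1/(1+r)^1 + D_2/(1+r)^2 + D_3/(1+r)^3 + D_4/(1+r)^4 + TV/(1+r)^4
    = 1.64869 + 1.62765 + 1.60687 + 1.58637 + 38.88445 = 45.35402

€45.35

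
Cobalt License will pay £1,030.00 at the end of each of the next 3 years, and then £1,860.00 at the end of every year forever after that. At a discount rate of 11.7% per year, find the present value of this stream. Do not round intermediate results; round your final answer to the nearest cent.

£13893.59

PV of 3-year annuity: £1,030.00 × [1 − (1+0.117)^−3] / 0.117 = 2486.69564
Perpetuity value at year 3: £1,860.00 / 0.117 = 15897.43590
PV of perpetuity: 15897.43590 / (1+0.117)^3 = 11406.89813
Total PV = 2486.69564 + 11406.89813 = 13893.59378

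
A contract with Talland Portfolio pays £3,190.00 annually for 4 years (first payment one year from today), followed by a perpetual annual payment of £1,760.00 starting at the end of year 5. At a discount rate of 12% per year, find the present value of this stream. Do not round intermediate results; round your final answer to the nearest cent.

£19010.08

PV of 4-year annuity: £3,190.00 × [1 − (1+0.12)^−4] / 0.12 = 9689.14442
Perpetuity value at year 4: £1,760.00 / 0.12 = 14666.66667
PV of perpetuity: 14666.66667 / (1+0.12)^4 = 9320.93182
Total PV = 9689.14442 + 9320.93182 = 19010.07623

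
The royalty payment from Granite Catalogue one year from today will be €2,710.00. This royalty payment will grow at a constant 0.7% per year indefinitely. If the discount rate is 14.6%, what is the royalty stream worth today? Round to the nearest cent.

Growing perpetuity: P = D₁ / (r − g) = €2,710.0000 / (0.146 − 0.007) = €19,496.40

€19496.40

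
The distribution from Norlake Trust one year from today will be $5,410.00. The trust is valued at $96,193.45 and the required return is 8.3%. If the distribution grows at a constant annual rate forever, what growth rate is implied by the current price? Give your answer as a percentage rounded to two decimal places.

P = D₁/(r−g) ⇒ g = r − D₁/P = 0.083 − $5,410.00/$96,193.45 = 0.026759

2.68%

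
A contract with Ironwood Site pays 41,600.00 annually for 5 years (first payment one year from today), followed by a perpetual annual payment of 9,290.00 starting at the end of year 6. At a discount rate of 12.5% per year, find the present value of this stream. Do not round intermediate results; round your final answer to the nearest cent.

189361.96

PV of 5-year annuity: 41,600.00 × [1 − (1+0.125)^−5] / 0.125 = 148119.64301
Perpetuity value at year 5: 9,290.00 / 0.125 = 74320.00000
PV of perpetuity: 74320.00000 / (1+0.125)^5 = 41242.32011
Total PV = 148119.64301 + 41242.32011 = 189361.96312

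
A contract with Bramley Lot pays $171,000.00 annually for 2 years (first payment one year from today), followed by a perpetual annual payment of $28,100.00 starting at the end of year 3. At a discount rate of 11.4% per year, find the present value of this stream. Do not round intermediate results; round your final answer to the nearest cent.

$489917.15

PV of 2-year annuity: $171,000.00 × [1 − (1+0.114)^−2] / 0.114 = 291293.44494
Perpetuity value at year 2: $28,100.00 / 0.114 = 246491.22807
PV of perpetuity: 246491.22807 / (1+0.114)^2 = 198623.70876
Total PV = 291293.44494 + 198623.70876 = 489917.15370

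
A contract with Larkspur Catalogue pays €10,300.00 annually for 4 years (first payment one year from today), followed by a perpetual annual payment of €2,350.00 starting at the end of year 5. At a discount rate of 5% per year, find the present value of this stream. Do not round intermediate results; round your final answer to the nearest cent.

€75190.31

PV of 4-year annuity: €10,300.00 × [1 − (1+0.05)^−4] / 0.05 = 36523.29019
Perpetuity value at year 4: €2,350.00 / 0.05 = 47000.00000
PV of perpetuity: 47000.00000 / (1+0.05)^4 = 38667.01632
Total PV = 36523.29019 + 38667.01632 = 75190.30651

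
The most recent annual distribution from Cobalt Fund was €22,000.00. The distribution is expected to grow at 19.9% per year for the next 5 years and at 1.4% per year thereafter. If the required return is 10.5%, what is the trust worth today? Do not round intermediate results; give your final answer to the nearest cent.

D_1 = 26378.00000
D_2 = 31627.22200
D_3 = 37921.03918
D_4 = 45467.32597
D_5 = 54515.32384
Terminal value at year 5: TV = D_5×(1+g_2)/(r−g_2) = 55278.53838/0.091 = 607456.46568
P_0 = D_1/(1+r)^1 + D_2/(1+r)^2 + D_3/(1+r)^3 + D_4/(1+r)^4 + D_5/(1+r)^5 + TV/(1+r)^5
    = 23871.49321 + 25902.19037 + 28105.63462 + 30496.52119 + 33090.79539 + 368726.00575 = 510192.64053

€510192.64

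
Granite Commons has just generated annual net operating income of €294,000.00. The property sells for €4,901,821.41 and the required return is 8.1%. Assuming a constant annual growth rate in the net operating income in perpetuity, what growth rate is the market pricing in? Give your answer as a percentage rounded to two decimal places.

1.98%

P = D₀(1+g)/(r−g) ⇒ P(r−g) = D₀(1+g) ⇒ g(P+D₀) = P·r − D₀
g = (P·r − D₀)/(P + D₀) = (€4,901,821.41×0.081 − €294,000.00) / (€4,901,821.41 + €294,000.00) = 0.019833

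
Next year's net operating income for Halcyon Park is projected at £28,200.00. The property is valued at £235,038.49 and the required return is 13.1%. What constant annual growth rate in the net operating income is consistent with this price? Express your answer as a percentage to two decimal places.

1.10%

P = D₁/(r−g) ⇒ g = r − D₁/P = 0.131 − £28,200.00/£235,038.49 = 0.011020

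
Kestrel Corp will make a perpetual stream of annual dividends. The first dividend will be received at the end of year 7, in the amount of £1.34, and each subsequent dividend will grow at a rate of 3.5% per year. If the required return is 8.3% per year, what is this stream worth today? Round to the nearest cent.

Value at end of year 6: C₁ / (r − g) = £1.34 / (0.083 − 0.035) = £27.9167
Discount to today: PV = £27.9167 / (1 + 0.083)^6 = £27.9167 / 1.613507 = £17.30

£17.30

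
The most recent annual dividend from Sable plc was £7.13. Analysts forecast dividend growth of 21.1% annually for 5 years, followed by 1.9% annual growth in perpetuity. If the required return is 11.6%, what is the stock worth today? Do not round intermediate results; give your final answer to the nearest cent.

D_1 = 8.63443
D_2 = 10.45629
D_3 = 12.66257
D_4 = 15.33438
D_5 = 18.56993
Terminal value at year 5: TV = D_5×(1+g_2)/(r−g_2) = 18.92276/0.097 = 195.07998
P_0 = D_1/(1+r)^1 + D_2/(1+r)^2 + D_3/(1+r)^3 + D_4/(1+r)^4 + D_5/(1+r)^5 + TV/(1+r)^5
    = 7.73694 + 8.39556 + 9.11023 + 9.88574 + 10.72727 + 112.69165 = 158.54739

£158.55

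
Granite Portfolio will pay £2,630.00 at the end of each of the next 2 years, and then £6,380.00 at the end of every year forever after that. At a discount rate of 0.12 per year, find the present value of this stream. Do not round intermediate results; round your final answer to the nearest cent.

£46828.98

PV of 2-year annuity: £2,630.00 × [1 − (1+0.12)^−2] / 0.12 = 4444.83418
Perpetuity value at year 2: £6,380.00 / 0.12 = 53166.66667
PV of perpetuity: 53166.66667 / (1+0.12)^2 = 42384.14116
Total PV = 4444.83418 + 42384.14116 = 46828.97534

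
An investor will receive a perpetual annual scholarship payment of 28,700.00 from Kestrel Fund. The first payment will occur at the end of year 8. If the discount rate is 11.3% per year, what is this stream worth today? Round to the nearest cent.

120043.13

Value at end of year 7: C / r = 28,700.00 / 0.113 = 253,982.3009
Discount to today: PV = 253,982.3009 / (1 + 0.113)^7 = 253,982.3009 / 2.115759 = 120,043.13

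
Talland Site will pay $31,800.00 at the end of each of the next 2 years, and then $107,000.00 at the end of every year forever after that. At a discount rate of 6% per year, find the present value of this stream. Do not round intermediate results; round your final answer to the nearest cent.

$1645462.20

PV of 2-year annuity: $31,800.00 × [1 − (1+0.06)^−2] / 0.06 = 58301.88679
Perpetuity value at year 2: $107,000.00 / 0.06 = 1783333.33333
PV of perpetuity: 1783333.33333 / (1+0.06)^2 = 1587160.31803
Total PV = 58301.88679 + 1587160.31803 = 1645462.20482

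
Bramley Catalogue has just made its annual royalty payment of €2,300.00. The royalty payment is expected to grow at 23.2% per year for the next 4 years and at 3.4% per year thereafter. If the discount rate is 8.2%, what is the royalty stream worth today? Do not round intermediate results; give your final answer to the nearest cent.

D_1 = 2833.60000
D_2 = 3490.99520
D_3 = 4300.90609
D_4 = 5298.71630
Terminal value at year 4: TV = D_4×(1+g_2)/(r−g_2) = 5478.87265/0.048 = 114143.18026
P_0 = D_1/(1+r)^1 + D_2/(1+r)^2 + D_3/(1+r)^3 + D_4/(1+r)^4 + TV/(1+r)^4
    = 2618.85397 + 2981.91136 + 3395.30019 + 3865.99799 + 83280.04010 = 96142.10362

€96142.10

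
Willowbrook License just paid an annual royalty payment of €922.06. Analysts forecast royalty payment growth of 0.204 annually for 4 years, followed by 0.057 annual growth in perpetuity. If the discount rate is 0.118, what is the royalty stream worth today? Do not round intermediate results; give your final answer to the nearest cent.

D_1 = 1110.16024
D_2 = 1336.63293
D_3 = 1609.30605
D_4 = 1937.60448
Terminal value at year 4: TV = D_4×(1+g_2)/(r−g_2) = 2048.04794/0.061 = 33574.55632
P_0 = D_1/(1+r)^1 + D_2/(1+r)^2 + D_3/(1+r)^3 + D_4/(1+r)^4 + TV/(1+r)^4
    = 992.98769 + 1069.37136 + 1151.63070 + 1240.21767 + 21490.32919 = 25944.53661

€25944.54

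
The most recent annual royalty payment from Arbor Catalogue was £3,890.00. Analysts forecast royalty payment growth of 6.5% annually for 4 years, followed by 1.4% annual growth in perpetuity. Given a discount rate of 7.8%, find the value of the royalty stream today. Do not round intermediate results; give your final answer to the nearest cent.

D_1 = 4142.85000
D_2 = 4412.13525
D_3 = 4698.92404
D_4 = 5004.35410
Terminal value at year 4: TV = D_4×(1+g_2)/(r−g_2) = 5074.41506/0.064 = 79287.73533
P_0 = D_1/(1+r)^1 + D_2/(1+r)^2 + D_3/(1+r)^3 + D_4/(1+r)^4 + TV/(1+r)^4
    = 3843.08905 + 3796.74382 + 3750.95749 + 3705.72331 + 58712.55365 = 73809.06732

£73809.07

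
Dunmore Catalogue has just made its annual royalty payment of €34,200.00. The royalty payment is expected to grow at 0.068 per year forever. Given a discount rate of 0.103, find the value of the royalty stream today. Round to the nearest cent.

D₁ = D₀ × (1 + g) = €34,200.00 × 1.068 = €36,525.6000
Growing perpetuity: P = D₁ / (r − g) = €36,525.6000 / (0.103 − 0.068) = €1,043,588.57

€1043588.57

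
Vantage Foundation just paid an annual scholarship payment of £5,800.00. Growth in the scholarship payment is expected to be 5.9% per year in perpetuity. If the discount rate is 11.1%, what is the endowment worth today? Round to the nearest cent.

D₁ = D₀ × (1 + g) = £5,800.00 × 1.059 = £6,142.2000
Growing perpetuity: P = D₁ / (r − g) = £6,142.2000 / (0.111 − 0.059) = £118,119.23

£118119.23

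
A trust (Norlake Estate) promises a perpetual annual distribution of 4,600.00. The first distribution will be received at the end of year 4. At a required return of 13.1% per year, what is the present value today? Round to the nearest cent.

24271.62

Value at end of year 3: C / r = 4,600.00 / 0.131 = 35,114.5038
Discount to today: PV = 35,114.5038 / (1 + 0.131)^3 = 35,114.5038 / 1.446731 = 24,271.62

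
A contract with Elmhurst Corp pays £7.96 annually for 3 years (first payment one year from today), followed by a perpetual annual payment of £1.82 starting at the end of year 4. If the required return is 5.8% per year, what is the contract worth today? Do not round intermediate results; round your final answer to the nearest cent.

£47.85

PV of 3-year annuity: £7.96 × [1 − (1+0.058)^−3] / 0.058 = 21.35615
Perpetuity value at year 3: £1.82 / 0.058 = 31.37931
PV of perpetuity: 31.37931 / (1+0.058)^3 = 26.49637
Total PV = 21.35615 + 26.49637 = 47.85252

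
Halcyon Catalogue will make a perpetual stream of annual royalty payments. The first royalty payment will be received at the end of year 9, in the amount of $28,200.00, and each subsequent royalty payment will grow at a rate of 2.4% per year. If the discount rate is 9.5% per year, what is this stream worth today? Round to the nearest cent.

Value at end of year 8: C₁ / (r − g) = $28,200.00 / (0.095 − 0.024) = $397,183.0986
Discount to today: PV = $397,183.0986 / (1 + 0.095)^8 = $397,183.0986 / 2.066869 = $192,166.56

$192166.56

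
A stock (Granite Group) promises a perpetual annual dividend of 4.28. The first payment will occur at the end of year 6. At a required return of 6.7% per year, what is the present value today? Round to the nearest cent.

Value at end of year 5: C / r = 4.28 / 0.067 = 63.8806
Discount to today: PV = 63.8806 / (1 + 0.067)^5 = 63.8806 / 1.383000 = 46.19

46.19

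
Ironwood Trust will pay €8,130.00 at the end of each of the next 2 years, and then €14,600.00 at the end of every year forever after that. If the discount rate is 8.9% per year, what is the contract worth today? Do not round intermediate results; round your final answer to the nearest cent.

PV of 2-year annuity: €8,130.00 × [1 − (1+0.089)^−2] / 0.089 = 14320.99609
Perpetuity value at year 2: €14,600.00 / 0.089 = 164044.94382
PV of perpetuity: 164044.94382 / (1+0.089)^2 = 138327.04187
Total PV = 14320.99609 + 138327.04187 = 152648.03796

€152648.04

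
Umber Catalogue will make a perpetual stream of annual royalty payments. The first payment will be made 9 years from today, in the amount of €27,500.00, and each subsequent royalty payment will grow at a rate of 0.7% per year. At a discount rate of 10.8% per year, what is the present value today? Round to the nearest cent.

Value at end of year 8: C₁ / (r − g) = €27,500.00 / (0.108 − 0.007) = €272,277.2277
Discount to today: PV = €272,277.2277 / (1 + 0.108)^8 = €272,277.2277 / 2.271528 = €119,865.23

€119865.23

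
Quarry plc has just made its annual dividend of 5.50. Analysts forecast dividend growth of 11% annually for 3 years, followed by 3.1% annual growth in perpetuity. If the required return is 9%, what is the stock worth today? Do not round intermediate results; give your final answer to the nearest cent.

118.61

D_1 = 6.10500
D_2 = 6.77655
D_3 = 7.52197
Terminal value at year 3: TV = D_3×(1+g_2)/(r−g_2) = 7.75515/0.059 = 131.44325
P_0 = D_1/(1+r)^1 + D_2/(1+r)^2 + D_3/(1+r)^3 + TV/(1+r)^3
    = 5.60092 + 5.70369 + 5.80834 + 101.49830 = 118.61125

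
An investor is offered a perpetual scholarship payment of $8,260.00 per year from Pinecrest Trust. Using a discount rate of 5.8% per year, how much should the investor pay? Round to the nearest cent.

Level perpetuity: PV = C / r = $8,260.00 / 0.058 = $142,413.79

$142413.79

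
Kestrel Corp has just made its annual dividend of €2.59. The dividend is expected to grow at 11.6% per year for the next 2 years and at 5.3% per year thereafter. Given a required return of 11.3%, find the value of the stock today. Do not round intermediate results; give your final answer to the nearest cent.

€50.90

D_1 = 2.89044
D_2 = 3.22573
Terminal value at year 2: TV = D_2×(1+g_2)/(r−g_2) = 3.39669/0.06 = 56.61158
P_0 = D_1/(1+r)^1 + D_2/(1+r)^2 + TV/(1+r)^2
    = 2.59698 + 2.60398 + 45.69987 = 50.90083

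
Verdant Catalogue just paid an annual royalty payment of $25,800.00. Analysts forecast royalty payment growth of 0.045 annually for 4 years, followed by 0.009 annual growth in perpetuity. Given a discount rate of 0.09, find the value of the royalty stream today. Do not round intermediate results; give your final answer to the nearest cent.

D_1 = 26961.00000
D_2 = 28174.24500
D_3 = 29442.08603
D_4 = 30766.97990
Terminal value at year 4: TV = D_4×(1+g_2)/(r−g_2) = 31043.88272/0.081 = 383257.81130
P_0 = D_1/(1+r)^1 + D_2/(1+r)^2 + D_3/(1+r)^3 + D_4/(1+r)^4 + TV/(1+r)^4
    = 24734.86239 + 23713.69834 + 22734.69245 + 21796.10423 + 271509.49586 = 364488.85326

$364488.85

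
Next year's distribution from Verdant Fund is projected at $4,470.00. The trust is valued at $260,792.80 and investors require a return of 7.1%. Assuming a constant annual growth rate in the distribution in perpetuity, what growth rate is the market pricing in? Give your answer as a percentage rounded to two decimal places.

5.39%

P = D₁/(r−g) ⇒ g = r − D₁/P = 0.071 − $4,470.00/$260,792.80 = 0.053860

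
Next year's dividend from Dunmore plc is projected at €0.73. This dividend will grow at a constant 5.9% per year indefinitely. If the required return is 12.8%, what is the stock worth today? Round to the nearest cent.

Growing perpetuity: P = D₁ / (r − g) = €0.7300 / (0.128 − 0.059) = €10.58

€10.58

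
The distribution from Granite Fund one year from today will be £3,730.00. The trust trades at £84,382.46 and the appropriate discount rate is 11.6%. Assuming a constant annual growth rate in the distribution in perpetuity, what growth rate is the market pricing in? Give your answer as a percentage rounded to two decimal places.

7.18%

P = D₁/(r−g) ⇒ g = r − D₁/P = 0.116 − £3,730.00/£84,382.46 = 0.071797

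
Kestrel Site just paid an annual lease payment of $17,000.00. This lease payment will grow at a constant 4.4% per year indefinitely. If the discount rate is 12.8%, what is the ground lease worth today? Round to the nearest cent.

$211285.71

D₁ = D₀ × (1 + g) = $17,000.00 × 1.044 = $17,748.0000
Growing perpetuity: P = D₁ / (r − g) = $17,748.0000 / (0.128 − 0.044) = $211,285.71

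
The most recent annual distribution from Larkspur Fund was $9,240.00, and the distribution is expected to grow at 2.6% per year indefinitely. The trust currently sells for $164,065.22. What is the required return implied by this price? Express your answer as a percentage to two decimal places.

8.38%

D₁ = $9,240.00 × 1.026 = $9,480.2400
P = D₁/(r − g) ⇒ r = D₁/P + g = $9,480.2400/$164,065.22 + 0.026 = 0.057783 + 0.026 = 0.083783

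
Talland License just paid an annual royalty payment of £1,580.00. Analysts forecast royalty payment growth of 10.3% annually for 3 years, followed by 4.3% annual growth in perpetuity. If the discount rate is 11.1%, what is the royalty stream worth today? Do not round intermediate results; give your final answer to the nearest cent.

D_1 = 1742.74000
D_2 = 1922.24222
D_3 = 2120.23317
Terminal value at year 3: TV = D_3×(1+g_2)/(r−g_2) = 2211.40319/0.068 = 32520.63522
P_0 = D_1/(1+r)^1 + D_2/(1+r)^2 + D_3/(1+r)^3 + TV/(1+r)^3
    = 1568.62286 + 1557.32765 + 1546.11377 + 23714.65676 = 28386.72104

£28386.72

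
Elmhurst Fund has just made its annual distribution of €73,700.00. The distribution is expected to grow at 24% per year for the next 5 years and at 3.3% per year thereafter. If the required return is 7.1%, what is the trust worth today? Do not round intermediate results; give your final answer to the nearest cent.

€4752439.81

D_1 = 91388.00000
D_2 = 113321.12000
D_3 = 140518.18880
D_4 = 174242.55411
D_5 = 216060.76710
Terminal value at year 5: TV = D_5×(1+g_2)/(r−g_2) = 223190.77241/0.038 = 5873441.37929
P_0 = D_1/(1+r)^1 + D_2/(1+r)^2 + D_3/(1+r)^3 + D_4/(1+r)^4 + D_5/(1+r)^5 + TV/(1+r)^5
    = 85329.59851 + 98794.30639 + 114383.69741 + 132433.03902 + 153330.50269 + 4168168.66533 = 4752439.80936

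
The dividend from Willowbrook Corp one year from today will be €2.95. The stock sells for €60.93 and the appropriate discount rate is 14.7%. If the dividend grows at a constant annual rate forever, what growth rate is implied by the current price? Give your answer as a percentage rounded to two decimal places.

9.86%

P = D₁/(r−g) ⇒ g = r − D₁/P = 0.147 − €2.95/€60.93 = 0.098584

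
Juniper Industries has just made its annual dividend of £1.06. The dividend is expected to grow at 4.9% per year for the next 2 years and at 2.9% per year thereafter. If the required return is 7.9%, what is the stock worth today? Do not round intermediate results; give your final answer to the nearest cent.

£22.65

D_1 = 1.11194
D_2 = 1.16643
Terminal value at year 2: TV = D_2×(1+g_2)/(r−g_2) = 1.20025/0.05 = 24.00503
P_0 = D_1/(1+r)^1 + D_2/(1+r)^2 + TV/(1+r)^2
    = 1.03053 + 1.00188 + 20.61861 = 22.65101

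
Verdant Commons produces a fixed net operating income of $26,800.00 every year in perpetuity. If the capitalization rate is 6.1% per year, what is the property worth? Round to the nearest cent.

$439344.26

Level perpetuity: PV = C / r = $26,800.00 / 0.061 = $439,344.26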